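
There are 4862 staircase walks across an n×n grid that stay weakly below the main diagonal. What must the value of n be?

9

Such diagonal-avoiding paths in an n×n grid are counted by C_n; 4862 = C_9.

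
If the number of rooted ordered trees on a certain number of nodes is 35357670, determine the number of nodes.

17

Rooted ordered trees on m nodes are counted by C_{m−1}. Since C_16 = 35357670, the index is 16.
So the index is 16, and the number of nodes is 16 + 1 = 17.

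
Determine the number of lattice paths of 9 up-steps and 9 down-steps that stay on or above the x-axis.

4862

A Dyck path with 9 up-steps and 9 down-steps has semilength 9, so there are C_9 of them.
C_9 = C(18,9)/10 = 48620/10 = 4862.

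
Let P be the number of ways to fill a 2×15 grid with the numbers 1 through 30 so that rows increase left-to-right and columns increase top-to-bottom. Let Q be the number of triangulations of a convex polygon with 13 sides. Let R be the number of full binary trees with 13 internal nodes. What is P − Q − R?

Standard Young tableaux of shape 2×n are counted by C_n; here n = 15. So P = C_15 = 9694845.
The number of triangulations of a 13-gon is the Catalan number C_11 (index = sides − 2). So Q = C_11 = 58786.
The number of full binary trees on 13 internal nodes is the Catalan number C_13. So R = C_13 = 742900.
P − Q − R = 9694845 − 58786 − 742900 = 8893159.

8893159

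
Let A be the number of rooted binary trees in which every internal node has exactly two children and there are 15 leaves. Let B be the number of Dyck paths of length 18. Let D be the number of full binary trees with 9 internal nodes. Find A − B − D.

2664716

A full binary tree with L leaves has L−1 internal nodes and is counted by C_{L−1}; L = 15 gives C_14. So A = C_14 = 2674440.
Dyck paths of semilength n (length 2n) are counted by C_n; here n = 9. So B = C_9 = 4862.
Full binary trees with n internal nodes are counted by C_n; here n = 9. So D = C_9 = 4862.
A − B − D = 2674440 − 4862 − 4862 = 2664716.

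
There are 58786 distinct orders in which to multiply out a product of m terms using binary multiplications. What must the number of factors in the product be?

12

Parenthesizations of m factors are counted by C_{m−1}; 58786 = C_11.
So the index is 11, and the number of factors is 11 + 1 = 12.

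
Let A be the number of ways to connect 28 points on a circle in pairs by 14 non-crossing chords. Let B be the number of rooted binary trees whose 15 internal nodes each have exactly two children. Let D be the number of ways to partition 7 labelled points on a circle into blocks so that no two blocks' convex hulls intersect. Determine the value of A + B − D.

Pairing 28 circle points by 14 non-crossing chords gives C_14 matchings. So A = C_14 = 2674440.
Full binary trees with n internal nodes are counted by C_n; here n = 15. So B = C_15 = 9694845.
Non-crossing partitions of an n-element set are counted by C_n; here n = 7. So D = C_7 = 429.
A + B − D = 2674440 + 9694845 − 429 = 12368856.

12368856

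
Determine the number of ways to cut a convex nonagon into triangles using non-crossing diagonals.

The number of triangulations of a 9-gon is the Catalan number C_7 (index = sides − 2).
C_7 = C(14,7)/8 = 3432/8 = 429.

429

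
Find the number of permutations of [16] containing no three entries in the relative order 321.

Permutations of [n] avoiding any single length-3 pattern are counted by C_n; here n = 16.
C_16 = C(32,16)/17 = 601080390/17 = 35357670.

35357670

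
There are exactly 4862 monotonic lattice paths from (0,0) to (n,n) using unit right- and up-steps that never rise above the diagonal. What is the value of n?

Such diagonal-avoiding paths in an n×n grid are counted by C_n; 4862 = C_9.

9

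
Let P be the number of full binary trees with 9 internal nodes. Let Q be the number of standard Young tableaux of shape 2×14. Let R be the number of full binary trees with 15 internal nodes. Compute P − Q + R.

7025267

Full binary trees with n internal nodes are counted by C_n; here n = 9. So P = C_9 = 4862.
Standard Young tableaux of shape 2×n are counted by C_n; here n = 14. So Q = C_14 = 2674440.
Full binary trees with n internal nodes are counted by C_n; here n = 15. So R = C_15 = 9694845.
P − Q + R = 4862 − 2674440 + 9694845 = 7025267.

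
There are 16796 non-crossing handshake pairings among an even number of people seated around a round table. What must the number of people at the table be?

Non-crossing handshake pairings of 2n people are counted by C_n. Since C_10 = 16796, the index is 10.
So n = 10, and there are 2n = 20 people.

20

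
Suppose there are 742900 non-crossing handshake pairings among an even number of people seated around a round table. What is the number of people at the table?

Non-crossing handshake pairings of 2n people are counted by C_n. The Catalan number equal to 742900 is C_13.
So n = 13, and there are 2n = 26 people.

26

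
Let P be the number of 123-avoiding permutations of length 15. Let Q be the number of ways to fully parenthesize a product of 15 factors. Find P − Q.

7020405

For any fixed pattern of length 3, the pattern-avoiding permutations of [15] number C_15. So P = C_15 = 9694845.
Bracketing 15 factors into binary products is counted by C_{15−1} = C_14. So Q = C_14 = 2674440.
P − Q = 9694845 − 2674440 = 7020405.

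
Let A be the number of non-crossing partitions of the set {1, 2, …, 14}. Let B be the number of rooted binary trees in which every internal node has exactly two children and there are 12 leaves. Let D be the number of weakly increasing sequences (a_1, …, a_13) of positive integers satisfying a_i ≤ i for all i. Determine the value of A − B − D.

1872754

The non-crossing partitions of [14] form a lattice of size C_14. So A = C_14 = 2674440.
A full binary tree with L leaves has L−1 internal nodes and is counted by C_{L−1}; L = 12 gives C_11. So B = C_11 = 58786.
Weakly increasing sequences with a_i ≤ i biject with Dyck paths of semilength 13, so there are C_13. So D = C_13 = 742900.
A − B − D = 2674440 − 58786 − 742900 = 1872754.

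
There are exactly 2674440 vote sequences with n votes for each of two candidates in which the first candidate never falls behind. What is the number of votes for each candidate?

Such ballot sequences with n votes each are counted by C_n. The Catalan number equal to 2674440 is C_14.

14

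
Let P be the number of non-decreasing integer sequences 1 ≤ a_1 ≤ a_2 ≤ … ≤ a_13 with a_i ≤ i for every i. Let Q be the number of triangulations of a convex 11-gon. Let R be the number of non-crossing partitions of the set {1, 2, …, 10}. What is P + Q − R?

730966

Such sub-staircase sequences of length n are counted by C_n; here n = 13. So P = C_13 = 742900.
A convex 11-gon is triangulated into 9 triangles, and the number of such triangulations is the Catalan number C_{11−2} = C_9. So Q = C_9 = 4862.
The non-crossing partitions of [10] form a lattice of size C_10. So R = C_10 = 16796.
P + Q − R = 742900 + 4862 − 16796 = 730966.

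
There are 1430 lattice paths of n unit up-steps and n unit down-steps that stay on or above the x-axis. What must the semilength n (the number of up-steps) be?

Dyck paths of semilength n are counted by C_n; 1430 = C_8.

8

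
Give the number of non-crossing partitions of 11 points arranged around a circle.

58786

Non-crossing partitions of an n-element set are counted by C_n; here n = 11.
C_11 = C(22,11)/12 = 705432/12 = 58786.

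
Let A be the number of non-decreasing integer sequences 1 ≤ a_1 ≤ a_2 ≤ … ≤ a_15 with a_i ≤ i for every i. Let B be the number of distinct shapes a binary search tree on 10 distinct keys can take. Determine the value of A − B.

Weakly increasing sequences with a_i ≤ i biject with Dyck paths of semilength 15, so there are C_15. So A = C_15 = 9694845.
Rooted binary trees with 10 nodes (each child slot possibly empty) number C_10. So B = C_10 = 16796.
A − B = 9694845 − 16796 = 9678049.

9678049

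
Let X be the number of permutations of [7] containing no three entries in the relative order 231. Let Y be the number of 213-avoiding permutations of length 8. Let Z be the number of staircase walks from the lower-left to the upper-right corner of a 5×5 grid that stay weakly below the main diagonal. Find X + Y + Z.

1901

For any fixed pattern of length 3, the pattern-avoiding permutations of [7] number C_7. So X = C_7 = 429.
Permutations of [n] avoiding any single length-3 pattern are counted by C_n; here n = 8. So Y = C_8 = 1430.
Sub-diagonal monotone paths from (0,0) to (5,5) biject with Dyck paths of semilength 5, giving C_5. So Z = C_5 = 42.
X + Y + Z = 429 + 1430 + 42 = 1901.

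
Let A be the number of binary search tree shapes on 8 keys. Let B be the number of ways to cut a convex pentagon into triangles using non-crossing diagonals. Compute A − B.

1425

Rooted binary trees with 8 nodes (each child slot possibly empty) number C_8. So A = C_8 = 1430.
A convex 5-gon is triangulated into 3 triangles, and the number of such triangulations is the Catalan number C_{5−2} = C_3. So B = C_3 = 5.
A − B = 1430 − 5 = 1425.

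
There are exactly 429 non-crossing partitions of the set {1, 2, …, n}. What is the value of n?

Non-crossing partitions of [n] are counted by C_n, and C_7 = 429.

7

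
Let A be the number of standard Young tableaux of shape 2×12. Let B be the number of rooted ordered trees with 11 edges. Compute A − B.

149226

Standard Young tableaux of shape 2×n are counted by C_n; here n = 12. So A = C_12 = 208012.
Rooted ordered trees with n edges are counted by C_n; here n = 11. So B = C_11 = 58786.
A − B = 208012 − 58786 = 149226.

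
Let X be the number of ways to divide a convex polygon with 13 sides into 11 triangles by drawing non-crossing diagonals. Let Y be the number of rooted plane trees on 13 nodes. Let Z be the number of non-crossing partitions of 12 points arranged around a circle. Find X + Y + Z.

Triangulations of a convex m-gon are counted by C_{m−2}; with m = 13 this is C_11. So X = C_11 = 58786.
A rooted plane tree on 13 nodes has 12 edges, and such trees are counted by C_12. So Y = C_12 = 208012.
The non-crossing partitions of [12] form a lattice of size C_12. So Z = C_12 = 208012.
X + Y + Z = 58786 + 208012 + 208012 = 474810.

474810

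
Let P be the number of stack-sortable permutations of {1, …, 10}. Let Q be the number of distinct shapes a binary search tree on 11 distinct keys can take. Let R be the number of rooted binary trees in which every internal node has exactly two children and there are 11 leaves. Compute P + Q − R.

By Knuth's characterisation, the stack-sortable permutations of length 10 are the 231-avoiders, numbering C_10. So P = C_10 = 16796.
There are C_n binary search tree shapes on n keys; with n = 11 that is C_11. So Q = C_11 = 58786.
Full binary trees with 11 leaves have 11−1 = 10 internal nodes, so there are C_10 of them. So R = C_10 = 16796.
P + Q − R = 16796 + 58786 − 16796 = 58786.

58786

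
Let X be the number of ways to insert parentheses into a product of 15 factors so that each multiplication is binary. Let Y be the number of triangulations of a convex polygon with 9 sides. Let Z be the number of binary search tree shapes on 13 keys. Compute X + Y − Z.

1931969

Ways to associate a product of 15 factors correspond to binary trees on 15 leaves, so the count is C_14. So X = C_14 = 2674440.
Triangulations of a convex m-gon are counted by C_{m−2}; with m = 9 this is C_7. So Y = C_7 = 429.
Rooted binary trees with 13 nodes (each child slot possibly empty) number C_13. So Z = C_13 = 742900.
X + Y − Z = 2674440 + 429 − 742900 = 1931969.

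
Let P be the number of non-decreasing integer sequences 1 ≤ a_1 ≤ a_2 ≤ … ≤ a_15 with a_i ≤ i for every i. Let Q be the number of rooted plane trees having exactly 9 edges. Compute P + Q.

Such sub-staircase sequences of length n are counted by C_n; here n = 15. So P = C_15 = 9694845.
A rooted plane tree with 9 edges has 10 nodes, and the count is C_9. So Q = C_9 = 4862.
P + Q = 9694845 + 4862 = 9699707.

9699707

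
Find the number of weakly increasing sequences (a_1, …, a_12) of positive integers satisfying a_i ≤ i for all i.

Such sub-staircase sequences of length n are counted by C_n; here n = 12.
C_12 = C(24,12)/13 = 2704156/13 = 208012.

208012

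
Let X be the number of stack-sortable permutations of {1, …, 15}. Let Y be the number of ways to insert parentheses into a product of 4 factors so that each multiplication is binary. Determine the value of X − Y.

By Knuth's characterisation, the stack-sortable permutations of length 15 are the 231-avoiders, numbering C_15. So X = C_15 = 9694845.
Ways to associate a product of 4 factors correspond to binary trees on 4 leaves, so the count is C_3. So Y = C_3 = 5.
X − Y = 9694845 − 5 = 9694840.

9694840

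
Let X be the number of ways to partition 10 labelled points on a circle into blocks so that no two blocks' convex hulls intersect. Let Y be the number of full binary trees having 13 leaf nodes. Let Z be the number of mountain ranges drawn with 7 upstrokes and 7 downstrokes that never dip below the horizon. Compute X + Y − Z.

Non-crossing partitions of an n-element set are counted by C_n; here n = 10. So X = C_10 = 16796.
Full binary trees with 13 leaves have 13−1 = 12 internal nodes, so there are C_12 of them. So Y = C_12 = 208012.
A Dyck path with 7 up-steps and 7 down-steps has semilength 7, so there are C_7 of them. So Z = C_7 = 429.
X + Y − Z = 16796 + 208012 − 429 = 224379.

224379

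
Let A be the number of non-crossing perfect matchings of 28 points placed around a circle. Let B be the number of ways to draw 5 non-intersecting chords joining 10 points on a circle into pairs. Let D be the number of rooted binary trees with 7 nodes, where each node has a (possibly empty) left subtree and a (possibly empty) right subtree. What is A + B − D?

2674053

Pairing 28 circle points by 14 non-crossing chords gives C_14 matchings. So A = C_14 = 2674440.
Pairing 10 circle points by 5 non-crossing chords gives C_5 matchings. So B = C_5 = 42.
Binary trees (left/right distinguished) on n nodes are counted by C_n; here n = 7. So D = C_7 = 429.
A + B − D = 2674440 + 42 − 429 = 2674053.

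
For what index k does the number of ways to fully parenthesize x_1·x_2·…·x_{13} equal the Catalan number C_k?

Bracketing 13 factors into binary products is counted by C_{13−1} = C_12.

12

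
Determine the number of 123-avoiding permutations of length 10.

16796

Permutations of [n] avoiding any single length-3 pattern are counted by C_n; here n = 10.
C_10 = C(20,10)/11 = 184756/11 = 16796.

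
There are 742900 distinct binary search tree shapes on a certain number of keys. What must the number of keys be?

Binary search tree shapes on n keys are counted by C_n. Since C_13 = 742900, the index is 13.

13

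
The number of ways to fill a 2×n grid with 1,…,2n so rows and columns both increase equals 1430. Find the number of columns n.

Standard Young tableaux of shape 2×n are counted by C_n, and C_8 = 1430.

8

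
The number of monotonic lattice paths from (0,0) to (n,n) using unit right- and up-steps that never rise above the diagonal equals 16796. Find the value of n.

Such diagonal-avoiding paths in an n×n grid are counted by C_n. Since C_10 = 16796, the index is 10.

10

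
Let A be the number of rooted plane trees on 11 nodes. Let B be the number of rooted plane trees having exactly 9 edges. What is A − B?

Rooted ordered (plane) trees on m nodes have m−1 edges and are counted by C_{m−1}; m = 11 gives C_10. So A = C_10 = 16796.
Rooted ordered trees with n edges are counted by C_n; here n = 9. So B = C_9 = 4862.
A − B = 16796 − 4862 = 11934.

11934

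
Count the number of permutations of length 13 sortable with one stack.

742900

By Knuth's characterisation, the stack-sortable permutations of length 13 are the 231-avoiders, numbering C_13.
C_13 = 742900.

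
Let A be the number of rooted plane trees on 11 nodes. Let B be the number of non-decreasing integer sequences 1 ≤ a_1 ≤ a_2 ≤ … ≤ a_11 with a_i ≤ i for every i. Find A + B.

75582

Rooted ordered (plane) trees on m nodes have m−1 edges and are counted by C_{m−1}; m = 11 gives C_10. So A = C_10 = 16796.
Weakly increasing sequences with a_i ≤ i biject with Dyck paths of semilength 11, so there are C_11. So B = C_11 = 58786.
A + B = 16796 + 58786 = 75582.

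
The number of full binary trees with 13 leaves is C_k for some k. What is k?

12

Full binary trees with 13 leaves have 13−1 = 12 internal nodes, so there are C_12 of them.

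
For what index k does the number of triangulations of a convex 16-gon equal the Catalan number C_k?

The number of triangulations of a 16-gon is the Catalan number C_14 (index = sides − 2).

14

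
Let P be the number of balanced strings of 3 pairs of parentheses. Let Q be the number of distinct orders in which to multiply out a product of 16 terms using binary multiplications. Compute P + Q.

A balanced arrangement of 3 bracket pairs is a Dyck word of semilength 3, so the count is C_3. So P = C_3 = 5.
Ways to associate a product of 16 factors correspond to binary trees on 16 leaves, so the count is C_15. So Q = C_15 = 9694845.
P + Q = 5 + 9694845 = 9694850.

9694850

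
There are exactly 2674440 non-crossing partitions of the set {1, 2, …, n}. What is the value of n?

Non-crossing partitions of [n] are counted by C_n, and C_14 = 2674440.

14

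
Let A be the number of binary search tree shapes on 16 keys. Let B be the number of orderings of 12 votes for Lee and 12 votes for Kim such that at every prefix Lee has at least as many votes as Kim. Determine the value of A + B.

Binary trees (left/right distinguished) on n nodes are counted by C_n; here n = 16. So A = C_16 = 35357670.
Reading a vote for the leader as '(' and for the other as ')' turns such a sequence into a balanced string of 12 pairs, so the count is C_12. So B = C_12 = 208012.
A + B = 35357670 + 208012 = 35565682.

35565682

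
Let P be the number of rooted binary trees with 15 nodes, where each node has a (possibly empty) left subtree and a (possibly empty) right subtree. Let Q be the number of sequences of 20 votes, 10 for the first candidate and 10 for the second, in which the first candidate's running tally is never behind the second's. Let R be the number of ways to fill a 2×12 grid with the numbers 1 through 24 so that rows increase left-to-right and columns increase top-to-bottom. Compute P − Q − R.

9470037

There are C_n binary search tree shapes on n keys; with n = 15 that is C_15. So P = C_15 = 9694845.
Reading a vote for the leader as '(' and for the other as ')' turns such a sequence into a balanced string of 10 pairs, so the count is C_10. So Q = C_10 = 16796.
Standard Young tableaux of shape 2×n are counted by C_n; here n = 12. So R = C_12 = 208012.
P − Q − R = 9694845 − 16796 − 208012 = 9470037.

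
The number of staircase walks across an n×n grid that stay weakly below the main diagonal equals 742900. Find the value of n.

Such diagonal-avoiding paths in an n×n grid are counted by C_n; 742900 = C_13.

13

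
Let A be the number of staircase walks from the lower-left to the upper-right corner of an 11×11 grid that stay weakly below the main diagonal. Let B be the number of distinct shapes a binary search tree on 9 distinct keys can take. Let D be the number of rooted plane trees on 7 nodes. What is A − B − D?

Sub-diagonal monotone paths from (0,0) to (11,11) biject with Dyck paths of semilength 11, giving C_11. So A = C_11 = 58786.
Rooted binary trees with 9 nodes (each child slot possibly empty) number C_9. So B = C_9 = 4862.
A rooted plane tree on 7 nodes has 6 edges, and such trees are counted by C_6. So D = C_6 = 132.
A − B − D = 58786 − 4862 − 132 = 53792.

53792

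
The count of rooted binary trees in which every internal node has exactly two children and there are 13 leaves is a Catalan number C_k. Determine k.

12

A full binary tree with L leaves has L−1 internal nodes and is counted by C_{L−1}; L = 13 gives C_12.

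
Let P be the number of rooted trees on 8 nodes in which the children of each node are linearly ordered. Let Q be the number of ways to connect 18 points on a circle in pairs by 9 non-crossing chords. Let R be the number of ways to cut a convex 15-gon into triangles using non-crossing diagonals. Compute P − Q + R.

738467

Rooted ordered (plane) trees on m nodes have m−1 edges and are counted by C_{m−1}; m = 8 gives C_7. So P = C_7 = 429.
Pairing 18 circle points by 9 non-crossing chords gives C_9 matchings. So Q = C_9 = 4862.
Triangulations of a convex m-gon are counted by C_{m−2}; with m = 15 this is C_13. So R = C_13 = 742900.
P − Q + R = 429 − 4862 + 742900 = 738467.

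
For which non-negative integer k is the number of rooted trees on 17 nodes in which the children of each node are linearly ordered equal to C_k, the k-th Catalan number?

A rooted plane tree on 17 nodes has 16 edges, and such trees are counted by C_16.

16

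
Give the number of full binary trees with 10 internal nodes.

The number of full binary trees on 10 internal nodes is the Catalan number C_10.
C_10 = C(20,10)/11 = 184756/11 = 16796.

16796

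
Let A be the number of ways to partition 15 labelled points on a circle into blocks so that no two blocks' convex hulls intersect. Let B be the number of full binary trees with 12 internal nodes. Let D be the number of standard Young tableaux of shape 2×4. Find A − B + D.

9486847

Non-crossing partitions of an n-element set are counted by C_n; here n = 15. So A = C_15 = 9694845.
Full binary trees with n internal nodes are counted by C_n; here n = 12. So B = C_12 = 208012.
Standard Young tableaux of shape 2×n are counted by C_n; here n = 4. So D = C_4 = 14.
A − B + D = 9694845 − 208012 + 14 = 9486847.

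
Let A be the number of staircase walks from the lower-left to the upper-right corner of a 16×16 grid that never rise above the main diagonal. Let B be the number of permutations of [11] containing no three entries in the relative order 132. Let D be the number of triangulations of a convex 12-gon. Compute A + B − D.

Sub-diagonal monotone paths from (0,0) to (16,16) biject with Dyck paths of semilength 16, giving C_16. So A = C_16 = 35357670.
Permutations of [n] avoiding any single length-3 pattern are counted by C_n; here n = 11. So B = C_11 = 58786.
The number of triangulations of a 12-gon is the Catalan number C_10 (index = sides − 2). So D = C_10 = 16796.
A + B − D = 35357670 + 58786 − 16796 = 35399660.

35399660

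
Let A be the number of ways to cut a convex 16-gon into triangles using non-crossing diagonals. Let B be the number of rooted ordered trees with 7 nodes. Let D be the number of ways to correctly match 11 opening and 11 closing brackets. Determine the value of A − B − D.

2615522

The number of triangulations of a 16-gon is the Catalan number C_14 (index = sides − 2). So A = C_14 = 2674440.
Rooted ordered (plane) trees on m nodes have m−1 edges and are counted by C_{m−1}; m = 7 gives C_6. So B = C_6 = 132.
With 11 pairs the number of balanced bracket strings is the Catalan number C_11. So D = C_11 = 58786.
A − B − D = 2674440 − 132 − 58786 = 2615522.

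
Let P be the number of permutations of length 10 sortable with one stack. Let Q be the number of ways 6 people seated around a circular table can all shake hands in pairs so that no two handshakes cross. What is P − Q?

16791

Stack-sortable permutations are exactly the 231-avoiding ones, counted by C_n; here n = 10. So P = C_10 = 16796.
Non-crossing handshake pairings of 2n people are counted by C_n; 6 people gives n = 3. So Q = C_3 = 5.
P − Q = 16796 − 5 = 16791.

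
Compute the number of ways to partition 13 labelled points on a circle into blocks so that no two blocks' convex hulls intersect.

Non-crossing partitions of an n-element set are counted by C_n; here n = 13.
C_13 = 742900.

742900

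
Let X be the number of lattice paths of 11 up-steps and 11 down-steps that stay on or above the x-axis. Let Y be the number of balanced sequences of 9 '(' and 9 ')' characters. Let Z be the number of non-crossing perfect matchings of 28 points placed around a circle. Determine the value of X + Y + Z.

2738088

Paths of 11 up- and 11 down-steps that never dip below the axis are Dyck paths; their count is C_11. So X = C_11 = 58786.
Balanced strings of n pairs of brackets are counted by C_n; here n = 9. So Y = C_9 = 4862.
Pairing 28 circle points by 14 non-crossing chords gives C_14 matchings. So Z = C_14 = 2674440.
X + Y + Z = 58786 + 4862 + 2674440 = 2738088.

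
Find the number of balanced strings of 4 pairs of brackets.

Balanced strings of n pairs of brackets are counted by C_n; here n = 4.
C_4 = C_3 · 2(2·3+1)/(3+2) = 5 · 14/5 = 14.

14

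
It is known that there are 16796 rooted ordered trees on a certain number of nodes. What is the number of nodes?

11

Rooted ordered trees on m nodes are counted by C_{m−1}; 16796 = C_10.
So the index is 10, and the number of nodes is 10 + 1 = 11.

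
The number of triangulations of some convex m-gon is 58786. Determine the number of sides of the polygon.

13

Triangulations of a convex m-gon are counted by C_{m−2}. The Catalan number equal to 58786 is C_11.
So m − 2 = 11, giving m = 13 sides.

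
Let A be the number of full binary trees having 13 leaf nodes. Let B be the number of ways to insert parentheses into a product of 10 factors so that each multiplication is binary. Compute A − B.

203150

A full binary tree with L leaves has L−1 internal nodes and is counted by C_{L−1}; L = 13 gives C_12. So A = C_12 = 208012.
Ways to associate a product of 10 factors correspond to binary trees on 10 leaves, so the count is C_9. So B = C_9 = 4862.
A − B = 208012 − 4862 = 203150.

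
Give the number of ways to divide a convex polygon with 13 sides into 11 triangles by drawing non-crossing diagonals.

Triangulations of a convex m-gon are counted by C_{m−2}; with m = 13 this is C_11.
C_11 = C(22,11)/12 = 705432/12 = 58786.

58786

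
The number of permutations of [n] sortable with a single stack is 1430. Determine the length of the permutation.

8

Stack-sortable permutations of [n] are counted by C_n. The Catalan number equal to 1430 is C_8.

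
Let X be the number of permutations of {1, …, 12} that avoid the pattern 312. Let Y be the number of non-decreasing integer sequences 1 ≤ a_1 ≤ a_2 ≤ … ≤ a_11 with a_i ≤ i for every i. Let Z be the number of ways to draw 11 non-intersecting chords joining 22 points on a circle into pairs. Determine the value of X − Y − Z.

Permutations of [n] avoiding any single length-3 pattern are counted by C_n; here n = 12. So X = C_12 = 208012.
Weakly increasing sequences with a_i ≤ i biject with Dyck paths of semilength 11, so there are C_11. So Y = C_11 = 58786.
Pairing 22 circle points by 11 non-crossing chords gives C_11 matchings. So Z = C_11 = 58786.
X − Y − Z = 208012 − 58786 − 58786 = 90440.

90440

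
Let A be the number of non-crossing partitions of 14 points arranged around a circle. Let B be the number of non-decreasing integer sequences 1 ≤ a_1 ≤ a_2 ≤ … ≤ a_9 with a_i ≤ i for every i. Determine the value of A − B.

2669578

The non-crossing partitions of [14] form a lattice of size C_14. So A = C_14 = 2674440.
Weakly increasing sequences with a_i ≤ i biject with Dyck paths of semilength 9, so there are C_9. So B = C_9 = 4862.
A − B = 2674440 − 4862 = 2669578.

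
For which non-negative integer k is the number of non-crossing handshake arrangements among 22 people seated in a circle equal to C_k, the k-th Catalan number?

Non-crossing handshake pairings of 2n people are counted by C_n; 22 people gives n = 11.

11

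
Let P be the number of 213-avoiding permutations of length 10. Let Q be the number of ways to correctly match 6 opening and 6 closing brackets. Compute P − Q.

16664

For any fixed pattern of length 3, the pattern-avoiding permutations of [10] number C_10. So P = C_10 = 16796.
With 6 pairs the number of balanced bracket strings is the Catalan number C_6. So Q = C_6 = 132.
P − Q = 16796 − 132 = 16664.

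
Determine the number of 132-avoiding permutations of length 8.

1430

For any fixed pattern of length 3, the pattern-avoiding permutations of [8] number C_8.
C_8 = C(16,8)/9 = 12870/9 = 1430.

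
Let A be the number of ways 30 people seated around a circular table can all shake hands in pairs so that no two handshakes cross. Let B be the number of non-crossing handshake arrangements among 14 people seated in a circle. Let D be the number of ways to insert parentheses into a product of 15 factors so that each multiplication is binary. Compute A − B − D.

7019976

With 30 = 2·15 people, non-crossing handshake pairings are non-crossing perfect matchings on a circle, counted by C_15. So A = C_15 = 9694845.
Non-crossing handshake pairings of 2n people are counted by C_n; 14 people gives n = 7. So B = C_7 = 429.
Bracketing 15 factors into binary products is counted by C_{15−1} = C_14. So D = C_14 = 2674440.
A − B − D = 9694845 − 429 − 2674440 = 7019976.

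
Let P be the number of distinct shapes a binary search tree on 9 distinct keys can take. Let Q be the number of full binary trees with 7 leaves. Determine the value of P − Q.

There are C_n binary search tree shapes on n keys; with n = 9 that is C_9. So P = C_9 = 4862.
A full binary tree with L leaves has L−1 internal nodes and is counted by C_{L−1}; L = 7 gives C_6. So Q = C_6 = 132.
P − Q = 4862 − 132 = 4730.

4730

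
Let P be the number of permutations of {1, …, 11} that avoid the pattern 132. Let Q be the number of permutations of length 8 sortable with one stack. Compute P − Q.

57356

For any fixed pattern of length 3, the pattern-avoiding permutations of [11] number C_11. So P = C_11 = 58786.
By Knuth's characterisation, the stack-sortable permutations of length 8 are the 231-avoiders, numbering C_8. So Q = C_8 = 1430.
P − Q = 58786 − 1430 = 57356.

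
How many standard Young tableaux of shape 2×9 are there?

By the hook-length formula (or a Dyck-path bijection), SYT of shape 2×9 number C_9.
C_9 = 4862.

4862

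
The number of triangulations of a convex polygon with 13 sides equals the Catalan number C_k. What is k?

11

A convex 13-gon is triangulated into 11 triangles, and the number of such triangulations is the Catalan number C_{13−2} = C_11.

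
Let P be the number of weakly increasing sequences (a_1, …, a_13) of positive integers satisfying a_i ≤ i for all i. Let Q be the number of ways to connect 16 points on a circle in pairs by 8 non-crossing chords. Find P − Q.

741470

Weakly increasing sequences with a_i ≤ i biject with Dyck paths of semilength 13, so there are C_13. So P = C_13 = 742900.
Pairing 16 circle points by 8 non-crossing chords gives C_8 matchings. So Q = C_8 = 1430.
P − Q = 742900 − 1430 = 741470.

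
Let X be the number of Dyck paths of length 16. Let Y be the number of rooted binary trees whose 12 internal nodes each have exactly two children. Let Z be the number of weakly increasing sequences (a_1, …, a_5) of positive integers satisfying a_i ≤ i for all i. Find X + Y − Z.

209400

A Dyck path with 8 up-steps and 8 down-steps has semilength 8, so there are C_8 of them. So X = C_8 = 1430.
Full binary trees with n internal nodes are counted by C_n; here n = 12. So Y = C_12 = 208012.
Such sub-staircase sequences of length n are counted by C_n; here n = 5. So Z = C_5 = 42.
X + Y − Z = 1430 + 208012 − 42 = 209400.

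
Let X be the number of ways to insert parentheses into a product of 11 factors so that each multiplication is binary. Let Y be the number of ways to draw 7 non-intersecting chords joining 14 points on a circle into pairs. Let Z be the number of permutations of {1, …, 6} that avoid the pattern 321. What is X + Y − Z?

Bracketing 11 factors into binary products is counted by C_{11−1} = C_10. So X = C_10 = 16796.
Pairing 14 circle points by 7 non-crossing chords gives C_7 matchings. So Y = C_7 = 429.
For any fixed pattern of length 3, the pattern-avoiding permutations of [6] number C_6. So Z = C_6 = 132.
X + Y − Z = 16796 + 429 − 132 = 17093.

17093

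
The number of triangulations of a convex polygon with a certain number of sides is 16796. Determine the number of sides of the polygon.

12

Triangulations of a convex m-gon are counted by C_{m−2}. Since C_10 = 16796, the index is 10.
So m − 2 = 10, giving m = 12 sides.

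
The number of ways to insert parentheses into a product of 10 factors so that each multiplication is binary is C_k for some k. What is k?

9

Ways to associate a product of 10 factors correspond to binary trees on 10 leaves, so the count is C_9.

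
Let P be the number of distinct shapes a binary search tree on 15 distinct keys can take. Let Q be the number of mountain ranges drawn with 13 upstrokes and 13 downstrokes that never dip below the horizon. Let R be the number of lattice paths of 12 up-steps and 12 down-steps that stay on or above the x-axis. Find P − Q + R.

9159957

Rooted binary trees with 15 nodes (each child slot possibly empty) number C_15. So P = C_15 = 9694845.
Dyck paths of semilength n (length 2n) are counted by C_n; here n = 13. So Q = C_13 = 742900.
Dyck paths of semilength n (length 2n) are counted by C_n; here n = 12. So R = C_12 = 208012.
P − Q + R = 9694845 − 742900 + 208012 = 9159957.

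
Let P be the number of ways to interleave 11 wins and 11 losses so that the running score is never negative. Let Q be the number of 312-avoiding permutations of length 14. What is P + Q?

Reading a vote for the leader as '(' and for the other as ')' turns such a sequence into a balanced string of 11 pairs, so the count is C_11. So P = C_11 = 58786.
For any fixed pattern of length 3, the pattern-avoiding permutations of [14] number C_14. So Q = C_14 = 2674440.
P + Q = 58786 + 2674440 = 2733226.

2733226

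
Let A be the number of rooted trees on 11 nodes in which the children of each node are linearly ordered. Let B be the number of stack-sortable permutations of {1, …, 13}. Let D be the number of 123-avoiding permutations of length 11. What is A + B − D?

700910

Rooted ordered (plane) trees on m nodes have m−1 edges and are counted by C_{m−1}; m = 11 gives C_10. So A = C_10 = 16796.
By Knuth's characterisation, the stack-sortable permutations of length 13 are the 231-avoiders, numbering C_13. So B = C_13 = 742900.
For any fixed pattern of length 3, the pattern-avoiding permutations of [11] number C_11. So D = C_11 = 58786.
A + B − D = 16796 + 742900 − 58786 = 700910.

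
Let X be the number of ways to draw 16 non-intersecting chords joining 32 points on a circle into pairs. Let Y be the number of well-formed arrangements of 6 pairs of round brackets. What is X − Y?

35357538

Pairing 32 circle points by 16 non-crossing chords gives C_16 matchings. So X = C_16 = 35357670.
With 6 pairs the number of balanced bracket strings is the Catalan number C_6. So Y = C_6 = 132.
X − Y = 35357670 − 132 = 35357538.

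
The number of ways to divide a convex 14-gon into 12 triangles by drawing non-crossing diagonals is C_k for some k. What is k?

12

The number of triangulations of a 14-gon is the Catalan number C_12 (index = sides − 2).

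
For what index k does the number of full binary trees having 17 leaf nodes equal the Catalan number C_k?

16

Full binary trees with 17 leaves have 17−1 = 16 internal nodes, so there are C_16 of them.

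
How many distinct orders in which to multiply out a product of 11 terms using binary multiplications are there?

16796

Parenthesizations of m factors correspond to full binary trees with m leaves, counted by C_{m−1}; m = 11 gives C_10.
C_10 = C_9 · 2(2·9+1)/(9+2) = 4862 · 38/11 = 16796.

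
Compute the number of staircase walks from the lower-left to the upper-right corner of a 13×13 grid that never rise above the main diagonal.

742900

Sub-diagonal monotone paths from (0,0) to (13,13) biject with Dyck paths of semilength 13, giving C_13.
C_13 = C(26,13)/14 = 10400600/14 = 742900.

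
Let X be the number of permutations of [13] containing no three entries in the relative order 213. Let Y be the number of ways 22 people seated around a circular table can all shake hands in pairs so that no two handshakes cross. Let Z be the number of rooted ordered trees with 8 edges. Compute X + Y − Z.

800256

For any fixed pattern of length 3, the pattern-avoiding permutations of [13] number C_13. So X = C_13 = 742900.
With 22 = 2·11 people, non-crossing handshake pairings are non-crossing perfect matchings on a circle, counted by C_11. So Y = C_11 = 58786.
Rooted ordered trees with n edges are counted by C_n; here n = 8. So Z = C_8 = 1430.
X + Y − Z = 742900 + 58786 − 1430 = 800256.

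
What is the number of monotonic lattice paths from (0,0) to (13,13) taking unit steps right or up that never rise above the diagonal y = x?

Sub-diagonal monotone paths from (0,0) to (13,13) biject with Dyck paths of semilength 13, giving C_13.
C_13 = C(26,13)/14 = 10400600/14 = 742900.

742900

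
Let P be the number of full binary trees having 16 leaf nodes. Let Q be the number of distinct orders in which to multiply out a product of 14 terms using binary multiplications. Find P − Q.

Full binary trees with 16 leaves have 16−1 = 15 internal nodes, so there are C_15 of them. So P = C_15 = 9694845.
Ways to associate a product of 14 factors correspond to binary trees on 14 leaves, so the count is C_13. So Q = C_13 = 742900.
P − Q = 9694845 − 742900 = 8951945.

8951945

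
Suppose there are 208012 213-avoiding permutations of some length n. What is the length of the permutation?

12

Permutations of [n] avoiding a fixed length-3 pattern are counted by C_n, and C_12 = 208012.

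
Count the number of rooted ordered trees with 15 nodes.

Rooted ordered (plane) trees on m nodes have m−1 edges and are counted by C_{m−1}; m = 15 gives C_14.
C_14 = C(28,14)/15 = 40116600/15 = 2674440.

2674440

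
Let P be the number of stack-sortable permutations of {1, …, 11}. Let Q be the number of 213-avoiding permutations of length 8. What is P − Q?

Stack-sortable permutations are exactly the 231-avoiding ones, counted by C_n; here n = 11. So P = C_11 = 58786.
Permutations of [n] avoiding any single length-3 pattern are counted by C_n; here n = 8. So Q = C_8 = 1430.
P − Q = 58786 − 1430 = 57356.

57356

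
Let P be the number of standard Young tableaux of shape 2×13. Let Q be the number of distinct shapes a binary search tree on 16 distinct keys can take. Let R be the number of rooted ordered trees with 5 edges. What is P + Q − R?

36100528

Standard Young tableaux of shape 2×n are counted by C_n; here n = 13. So P = C_13 = 742900.
There are C_n binary search tree shapes on n keys; with n = 16 that is C_16. So Q = C_16 = 35357670.
Rooted ordered trees with n edges are counted by C_n; here n = 5. So R = C_5 = 42.
P + Q − R = 742900 + 35357670 − 42 = 36100528.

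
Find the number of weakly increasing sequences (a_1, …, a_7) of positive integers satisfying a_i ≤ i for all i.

429

Weakly increasing sequences with a_i ≤ i biject with Dyck paths of semilength 7, so there are C_7.
C_7 = C_6 · 2(2·6+1)/(6+2) = 132 · 26/8 = 429.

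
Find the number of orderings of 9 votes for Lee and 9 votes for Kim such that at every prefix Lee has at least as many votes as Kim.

Reading a vote for the leader as '(' and for the other as ')' turns such a sequence into a balanced string of 9 pairs, so the count is C_9.
C_9 = C(18,9)/10 = 48620/10 = 4862.

4862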